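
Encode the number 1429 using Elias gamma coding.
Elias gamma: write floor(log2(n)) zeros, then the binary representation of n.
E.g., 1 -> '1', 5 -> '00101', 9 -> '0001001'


num_bits = floor(log2(1429)) + 1 = 11
leading_zeros = num_bits - 1 = 10
binary(1429) = 10110010101

Elias gamma(1429) = '0000000000' + '10110010101' = 000000000010110010101 (21 bits)


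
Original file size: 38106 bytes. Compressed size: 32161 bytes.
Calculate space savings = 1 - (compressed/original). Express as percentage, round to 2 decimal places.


ratio = compressed/original = 32161/38106 = 0.843988
savings = 1 - ratio = 1 - 0.843988 = 0.156012
as a percentage: 0.156012 * 100 = 15.6%

Space savings = 1 - 32161/38106 = 15.6%


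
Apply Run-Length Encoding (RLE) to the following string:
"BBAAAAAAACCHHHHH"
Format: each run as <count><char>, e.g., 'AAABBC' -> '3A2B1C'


Scanning runs left to right:
  i=0: run of 'B' x 2 -> '2B'
  i=2: run of 'A' x 7 -> '7A'
  i=9: run of 'C' x 2 -> '2C'
  i=11: run of 'H' x 5 -> '5H'

RLE = 2B7A2C5H


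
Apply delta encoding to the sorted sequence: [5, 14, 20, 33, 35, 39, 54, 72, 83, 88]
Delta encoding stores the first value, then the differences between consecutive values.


First value: 5
Deltas:
  14 - 5 = 9
  20 - 14 = 6
  33 - 20 = 13
  35 - 33 = 2
  39 - 35 = 4
  54 - 39 = 15
  72 - 54 = 18
  83 - 72 = 11
  88 - 83 = 5


Delta encoded: [5, 9, 6, 13, 2, 4, 15, 18, 11, 5]


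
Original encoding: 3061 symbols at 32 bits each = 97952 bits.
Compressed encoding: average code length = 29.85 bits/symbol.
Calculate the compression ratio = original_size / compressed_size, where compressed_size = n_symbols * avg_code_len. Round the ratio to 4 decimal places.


original_size = n_symbols * orig_bits = 3061 * 32 = 97952 bits
compressed_size = n_symbols * avg_code_len = 3061 * 29.85 = 91370.85 bits
ratio = original_size / compressed_size = 97952 / 91370.85 = 1.072

Compression ratio = 1.072


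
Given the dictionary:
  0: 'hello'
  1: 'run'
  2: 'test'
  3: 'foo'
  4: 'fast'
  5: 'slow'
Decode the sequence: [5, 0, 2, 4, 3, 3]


Look up each index in the dictionary:
  5 -> 'slow'
  0 -> 'hello'
  2 -> 'test'
  4 -> 'fast'
  3 -> 'foo'
  3 -> 'foo'

Decoded: "slow hello test fast foo foo"


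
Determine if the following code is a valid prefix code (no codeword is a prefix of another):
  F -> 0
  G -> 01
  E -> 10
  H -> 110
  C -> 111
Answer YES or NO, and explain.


Checking each pair (does one codeword prefix another?):
  F='0' vs G='01': prefix -- VIOLATION

NO -- this is NOT a valid prefix code. F (0) is a prefix of G (01).


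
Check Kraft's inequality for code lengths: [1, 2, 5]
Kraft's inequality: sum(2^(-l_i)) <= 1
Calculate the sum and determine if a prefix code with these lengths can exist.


Sum = 2^(-1) + 2^(-2) + 2^(-5)
    = 0.5 + 0.25 + 0.03125
    = 25/32 = 0.78125
Since 0.78125 <= 1, Kraft's inequality IS satisfied.
A prefix code with these lengths CAN exist.

Kraft sum = 0.78125. Satisfied.


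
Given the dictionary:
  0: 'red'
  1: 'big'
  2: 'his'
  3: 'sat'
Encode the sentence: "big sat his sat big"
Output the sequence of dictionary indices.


Look up each word in the dictionary:
  'big' -> 1
  'sat' -> 3
  'his' -> 2
  'sat' -> 3
  'big' -> 1

Encoded: [1, 3, 2, 3, 1]


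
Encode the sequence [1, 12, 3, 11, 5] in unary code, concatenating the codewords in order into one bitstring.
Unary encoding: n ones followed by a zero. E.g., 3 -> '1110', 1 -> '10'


Encode each number as n ones followed by a terminating 0:
  1 -> 10 (2 bits)
  12 -> 1111111111110 (13 bits)
  3 -> 1110 (4 bits)
  11 -> 111111111110 (12 bits)
  5 -> 111110 (6 bits)
Total length = 2 + 13 + 4 + 12 + 6 = 37 bits.

Unary([1, 12, 3, 11, 5]) = 1011111111111101110111111111110111110 (37 bits)


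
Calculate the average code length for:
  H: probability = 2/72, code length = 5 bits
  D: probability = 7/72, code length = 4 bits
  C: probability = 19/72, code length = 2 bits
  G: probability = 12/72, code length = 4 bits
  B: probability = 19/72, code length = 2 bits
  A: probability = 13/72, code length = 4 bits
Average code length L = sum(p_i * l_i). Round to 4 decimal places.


Weighted contributions p_i * l_i:
  H: (2/72) * 5 = 10/72
  D: (7/72) * 4 = 28/72
  C: (19/72) * 2 = 38/72
  G: (12/72) * 4 = 48/72
  B: (19/72) * 2 = 38/72
  A: (13/72) * 4 = 52/72
Sum = (10 + 28 + 38 + 48 + 38 + 52)/72 = 214/72

L = 214/72 = 2.9722 bits/symbol


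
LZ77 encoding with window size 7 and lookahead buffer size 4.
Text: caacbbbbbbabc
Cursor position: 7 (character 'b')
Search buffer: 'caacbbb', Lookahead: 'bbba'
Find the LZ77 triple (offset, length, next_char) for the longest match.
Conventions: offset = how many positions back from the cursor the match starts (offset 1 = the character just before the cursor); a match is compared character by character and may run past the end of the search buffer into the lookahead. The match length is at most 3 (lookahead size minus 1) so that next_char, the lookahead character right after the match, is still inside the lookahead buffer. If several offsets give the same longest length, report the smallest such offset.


Try each offset into the search buffer:
  offset=1 (pos 6, char 'b'): match length 3
  offset=2 (pos 5, char 'b'): match length 3
  offset=3 (pos 4, char 'b'): match length 3
  offset=4 (pos 3, char 'c'): match length 0
  offset=5 (pos 2, char 'a'): match length 0
  offset=6 (pos 1, char 'a'): match length 0
  offset=7 (pos 0, char 'c'): match length 0
Longest match has length 3, found at offsets 1, 2, 3; take the smallest, offset 1.
next_char = character at position 7 + 3 = 10 -> 'a'

Best match: offset=1, length=3 (matching 'bbb' starting at position 6)
LZ77 triple: (1, 3, 'a')


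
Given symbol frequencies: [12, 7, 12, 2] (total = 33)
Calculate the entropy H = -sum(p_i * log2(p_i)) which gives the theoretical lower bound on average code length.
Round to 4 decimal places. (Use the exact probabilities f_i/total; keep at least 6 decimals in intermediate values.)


Per-symbol terms -p_i * log2(p_i) with p_i = f_i/33:
  p = 12/33 = 0.363636: log2(p) = -1.459432, -p*log2(p) = 0.530702
  p = 7/33 = 0.212121: log2(p) = -2.237039, -p*log2(p) = 0.474523
  p = 12/33 = 0.363636: log2(p) = -1.459432, -p*log2(p) = 0.530702
  p = 2/33 = 0.060606: log2(p) = -4.044394, -p*log2(p) = 0.245115
H = 0.530702 + 0.474523 + 0.530702 + 0.245115 = 1.781042

H = 1.781 bits/symbol


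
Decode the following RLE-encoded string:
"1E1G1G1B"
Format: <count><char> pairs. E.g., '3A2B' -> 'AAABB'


Expanding each <count><char> pair:
  1E -> 'E'
  1G -> 'G'
  1G -> 'G'
  1B -> 'B'

Decoded = EGGB


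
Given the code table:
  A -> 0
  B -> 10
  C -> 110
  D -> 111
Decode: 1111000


Decoding:
111 -> D
10 -> B
0 -> A
0 -> A


Result: DBAA


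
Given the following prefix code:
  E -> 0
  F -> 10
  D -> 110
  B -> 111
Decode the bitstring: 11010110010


Decoding step by step:
Bits 110 -> D
Bits 10 -> F
Bits 110 -> D
Bits 0 -> E
Bits 10 -> F


Decoded message: DFDEF


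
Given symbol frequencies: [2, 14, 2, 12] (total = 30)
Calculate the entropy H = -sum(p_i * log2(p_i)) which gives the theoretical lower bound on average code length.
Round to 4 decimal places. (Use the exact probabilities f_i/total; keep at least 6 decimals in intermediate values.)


Per-symbol terms -p_i * log2(p_i) with p_i = f_i/30:
  p = 2/30 = 0.066667: log2(p) = -3.906891, -p*log2(p) = 0.260459
  p = 14/30 = 0.466667: log2(p) = -1.099536, -p*log2(p) = 0.513117
  p = 2/30 = 0.066667: log2(p) = -3.906891, -p*log2(p) = 0.260459
  p = 12/30 = 0.400000: log2(p) = -1.321928, -p*log2(p) = 0.528771
H = 0.260459 + 0.513117 + 0.260459 + 0.528771 = 1.562806

H = 1.5628 bits/symbol


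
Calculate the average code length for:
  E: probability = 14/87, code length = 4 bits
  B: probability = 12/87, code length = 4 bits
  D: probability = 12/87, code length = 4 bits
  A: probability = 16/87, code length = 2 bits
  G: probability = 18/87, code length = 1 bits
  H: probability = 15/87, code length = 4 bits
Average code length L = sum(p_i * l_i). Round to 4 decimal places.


Weighted contributions p_i * l_i:
  E: (14/87) * 4 = 56/87
  B: (12/87) * 4 = 48/87
  D: (12/87) * 4 = 48/87
  A: (16/87) * 2 = 32/87
  G: (18/87) * 1 = 18/87
  H: (15/87) * 4 = 60/87
Sum = (56 + 48 + 48 + 32 + 18 + 60)/87 = 262/87

L = 262/87 = 3.0115 bits/symbol


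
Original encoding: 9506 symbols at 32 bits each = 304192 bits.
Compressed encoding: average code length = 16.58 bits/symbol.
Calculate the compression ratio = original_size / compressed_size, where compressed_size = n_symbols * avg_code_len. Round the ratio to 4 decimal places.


original_size = n_symbols * orig_bits = 9506 * 32 = 304192 bits
compressed_size = n_symbols * avg_code_len = 9506 * 16.58 = 157609.48 bits
ratio = original_size / compressed_size = 304192 / 157609.48 = 1.93

Compression ratio = 1.93


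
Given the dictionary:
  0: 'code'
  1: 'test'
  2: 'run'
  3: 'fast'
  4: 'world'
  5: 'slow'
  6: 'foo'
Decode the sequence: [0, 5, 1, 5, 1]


Look up each index in the dictionary:
  0 -> 'code'
  5 -> 'slow'
  1 -> 'test'
  5 -> 'slow'
  1 -> 'test'

Decoded: "code slow test slow test"


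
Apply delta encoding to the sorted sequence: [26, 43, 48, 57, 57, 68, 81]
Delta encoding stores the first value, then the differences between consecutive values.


First value: 26
Deltas:
  43 - 26 = 17
  48 - 43 = 5
  57 - 48 = 9
  57 - 57 = 0
  68 - 57 = 11
  81 - 68 = 13


Delta encoded: [26, 17, 5, 9, 0, 11, 13]


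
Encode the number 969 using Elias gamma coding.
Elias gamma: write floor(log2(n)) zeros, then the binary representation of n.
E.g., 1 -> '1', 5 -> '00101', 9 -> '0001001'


num_bits = floor(log2(969)) + 1 = 10
leading_zeros = num_bits - 1 = 9
binary(969) = 1111001001

Elias gamma(969) = '000000000' + '1111001001' = 0000000001111001001 (19 bits)


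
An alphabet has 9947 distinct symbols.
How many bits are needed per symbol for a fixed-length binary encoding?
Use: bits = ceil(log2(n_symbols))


log2(9947) = 13.28
Bracket: 2^13 = 8192 < 9947 <= 2^14 = 16384
So ceil(log2(9947)) = 14

bits = ceil(log2(9947)) = ceil(13.28) = 14 bits


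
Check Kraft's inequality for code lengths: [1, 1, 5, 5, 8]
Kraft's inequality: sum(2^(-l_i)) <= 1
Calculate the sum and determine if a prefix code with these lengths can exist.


Sum = 2^(-1) + 2^(-1) + 2^(-5) + 2^(-5) + 2^(-8)
    = 0.5 + 0.5 + 0.03125 + 0.03125 + 0.00390625
    = 273/256 = 1.06640625
Since 1.06640625 > 1, Kraft's inequality is NOT satisfied.
A prefix code with these lengths CANNOT exist.

Kraft sum = 1.06640625. Not satisfied.


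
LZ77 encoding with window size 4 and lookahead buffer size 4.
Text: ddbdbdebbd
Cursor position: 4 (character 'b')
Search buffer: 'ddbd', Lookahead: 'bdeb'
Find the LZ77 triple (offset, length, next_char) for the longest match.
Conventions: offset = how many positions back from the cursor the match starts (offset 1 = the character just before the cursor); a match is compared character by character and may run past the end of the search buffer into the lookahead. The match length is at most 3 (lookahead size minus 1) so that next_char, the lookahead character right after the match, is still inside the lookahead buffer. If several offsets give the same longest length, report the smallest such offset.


Try each offset into the search buffer:
  offset=1 (pos 3, char 'd'): match length 0
  offset=2 (pos 2, char 'b'): match length 2
  offset=3 (pos 1, char 'd'): match length 0
  offset=4 (pos 0, char 'd'): match length 0
Longest match has length 2 at offset 2.
next_char = character at position 4 + 2 = 6 -> 'e'

Best match: offset=2, length=2 (matching 'bd' starting at position 2)
LZ77 triple: (2, 2, 'e')


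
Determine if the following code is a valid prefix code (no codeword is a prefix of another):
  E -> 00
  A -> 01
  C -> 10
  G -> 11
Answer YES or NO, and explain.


Checking each pair (does one codeword prefix another?):
  E='00' vs A='01': no prefix
  E='00' vs C='10': no prefix
  E='00' vs G='11': no prefix
  A='01' vs E='00': no prefix
  A='01' vs C='10': no prefix
  A='01' vs G='11': no prefix
  C='10' vs E='00': no prefix
  C='10' vs A='01': no prefix
  C='10' vs G='11': no prefix
  G='11' vs E='00': no prefix
  G='11' vs A='01': no prefix
  G='11' vs C='10': no prefix
No violation found over all pairs.

YES -- this is a valid prefix code. No codeword is a prefix of any other codeword.


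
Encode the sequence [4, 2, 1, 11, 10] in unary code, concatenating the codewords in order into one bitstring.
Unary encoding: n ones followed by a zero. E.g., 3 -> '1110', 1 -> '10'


Encode each number as n ones followed by a terminating 0:
  4 -> 11110 (5 bits)
  2 -> 110 (3 bits)
  1 -> 10 (2 bits)
  11 -> 111111111110 (12 bits)
  10 -> 11111111110 (11 bits)
Total length = 5 + 3 + 2 + 12 + 11 = 33 bits.

Unary([4, 2, 1, 11, 10]) = 111101101011111111111011111111110 (33 bits)


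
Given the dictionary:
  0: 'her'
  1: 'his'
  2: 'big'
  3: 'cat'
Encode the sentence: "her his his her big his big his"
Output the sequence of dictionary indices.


Look up each word in the dictionary:
  'her' -> 0
  'his' -> 1
  'his' -> 1
  'her' -> 0
  'big' -> 2
  'his' -> 1
  'big' -> 2
  'his' -> 1

Encoded: [0, 1, 1, 0, 2, 1, 2, 1]


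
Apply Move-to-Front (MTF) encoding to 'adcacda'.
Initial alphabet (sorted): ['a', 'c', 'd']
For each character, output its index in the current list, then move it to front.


MTF encoding:
'a': index 0 in ['a', 'c', 'd'] -> ['a', 'c', 'd']
'd': index 2 in ['a', 'c', 'd'] -> ['d', 'a', 'c']
'c': index 2 in ['d', 'a', 'c'] -> ['c', 'd', 'a']
'a': index 2 in ['c', 'd', 'a'] -> ['a', 'c', 'd']
'c': index 1 in ['a', 'c', 'd'] -> ['c', 'a', 'd']
'd': index 2 in ['c', 'a', 'd'] -> ['d', 'c', 'a']
'a': index 2 in ['d', 'c', 'a'] -> ['a', 'd', 'c']


Output: [0, 2, 2, 2, 1, 2, 2]


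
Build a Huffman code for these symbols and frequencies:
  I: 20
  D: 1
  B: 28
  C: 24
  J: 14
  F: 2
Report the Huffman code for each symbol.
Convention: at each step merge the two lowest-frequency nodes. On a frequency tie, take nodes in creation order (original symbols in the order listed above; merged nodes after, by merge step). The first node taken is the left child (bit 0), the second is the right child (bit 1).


Huffman tree construction:
Step 1: Merge D(1) + F(2) = 3
Step 2: Merge (D+F)(3) + J(14) = 17
Step 3: Merge ((D+F)+J)(17) + I(20) = 37
Step 4: Merge C(24) + B(28) = 52
Step 5: Merge (((D+F)+J)+I)(37) + (C+B)(52) = 89
Read each symbol's code off the tree from the root (left child = 0, right child = 1).

Codes:
  I: 01 (length 2)
  D: 0000 (length 4)
  B: 11 (length 2)
  C: 10 (length 2)
  J: 001 (length 3)
  F: 0001 (length 4)
Average code length: 198/89 = 2.2247 bits/symbol


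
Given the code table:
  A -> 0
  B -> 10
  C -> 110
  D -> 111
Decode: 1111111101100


Decoding:
111 -> D
111 -> D
110 -> C
110 -> C
0 -> A


Result: DDCCA


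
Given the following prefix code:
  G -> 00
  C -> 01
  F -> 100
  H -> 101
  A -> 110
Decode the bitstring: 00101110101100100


Decoding step by step:
Bits 00 -> G
Bits 101 -> H
Bits 110 -> A
Bits 101 -> H
Bits 100 -> F
Bits 100 -> F


Decoded message: GHAHFF


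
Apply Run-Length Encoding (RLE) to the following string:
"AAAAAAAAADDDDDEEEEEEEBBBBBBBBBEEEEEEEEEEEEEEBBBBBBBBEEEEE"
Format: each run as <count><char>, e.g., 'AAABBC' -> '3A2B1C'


Scanning runs left to right:
  i=0: run of 'A' x 9 -> '9A'
  i=9: run of 'D' x 5 -> '5D'
  i=14: run of 'E' x 7 -> '7E'
  i=21: run of 'B' x 9 -> '9B'
  i=30: run of 'E' x 14 -> '14E'
  i=44: run of 'B' x 8 -> '8B'
  i=52: run of 'E' x 5 -> '5E'

RLE = 9A5D7E9B14E8B5E


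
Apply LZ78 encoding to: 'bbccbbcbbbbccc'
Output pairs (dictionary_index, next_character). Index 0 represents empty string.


LZ78 encoding steps:
Dictionary: {0: ''}
Step 1: w='' (idx 0), next='b' -> output (0, 'b'), add 'b' as idx 1
Step 2: w='b' (idx 1), next='c' -> output (1, 'c'), add 'bc' as idx 2
Step 3: w='' (idx 0), next='c' -> output (0, 'c'), add 'c' as idx 3
Step 4: w='b' (idx 1), next='b' -> output (1, 'b'), add 'bb' as idx 4
Step 5: w='c' (idx 3), next='b' -> output (3, 'b'), add 'cb' as idx 5
Step 6: w='bb' (idx 4), next='b' -> output (4, 'b'), add 'bbb' as idx 6
Step 7: w='c' (idx 3), next='c' -> output (3, 'c'), add 'cc' as idx 7
Step 8: w='c' (idx 3), end of input -> output (3, '')


Encoded: [(0, 'b'), (1, 'c'), (0, 'c'), (1, 'b'), (3, 'b'), (4, 'b'), (3, 'c'), (3, '')]


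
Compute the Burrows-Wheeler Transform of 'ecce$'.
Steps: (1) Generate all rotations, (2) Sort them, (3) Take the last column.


Rotations (sorted):
  0: $ecce -> last char: e
  1: cce$e -> last char: e
  2: ce$ec -> last char: c
  3: e$ecc -> last char: c
  4: ecce$ -> last char: $


BWT = eecc$


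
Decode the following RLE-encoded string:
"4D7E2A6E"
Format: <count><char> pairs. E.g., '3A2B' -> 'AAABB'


Expanding each <count><char> pair:
  4D -> 'DDDD'
  7E -> 'EEEEEEE'
  2A -> 'AA'
  6E -> 'EEEEEE'

Decoded = DDDDEEEEEEEAAEEEEEE


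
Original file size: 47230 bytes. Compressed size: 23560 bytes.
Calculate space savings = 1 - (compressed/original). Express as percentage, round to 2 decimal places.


ratio = compressed/original = 23560/47230 = 0.498835
savings = 1 - ratio = 1 - 0.498835 = 0.501165
as a percentage: 0.501165 * 100 = 50.12%

Space savings = 1 - 23560/47230 = 50.12%


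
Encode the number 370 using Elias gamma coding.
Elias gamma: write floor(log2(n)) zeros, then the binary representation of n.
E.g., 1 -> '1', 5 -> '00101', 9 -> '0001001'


num_bits = floor(log2(370)) + 1 = 9
leading_zeros = num_bits - 1 = 8
binary(370) = 101110010

Elias gamma(370) = '00000000' + '101110010' = 00000000101110010 (17 bits)


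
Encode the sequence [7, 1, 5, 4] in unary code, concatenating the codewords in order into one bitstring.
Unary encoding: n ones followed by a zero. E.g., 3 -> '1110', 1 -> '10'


Encode each number as n ones followed by a terminating 0:
  7 -> 11111110 (8 bits)
  1 -> 10 (2 bits)
  5 -> 111110 (6 bits)
  4 -> 11110 (5 bits)
Total length = 8 + 2 + 6 + 5 = 21 bits.

Unary([7, 1, 5, 4]) = 111111101011111011110 (21 bits)


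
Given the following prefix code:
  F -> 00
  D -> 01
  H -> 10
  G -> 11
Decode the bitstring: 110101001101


Decoding step by step:
Bits 11 -> G
Bits 01 -> D
Bits 01 -> D
Bits 00 -> F
Bits 11 -> G
Bits 01 -> D


Decoded message: GDDFGD


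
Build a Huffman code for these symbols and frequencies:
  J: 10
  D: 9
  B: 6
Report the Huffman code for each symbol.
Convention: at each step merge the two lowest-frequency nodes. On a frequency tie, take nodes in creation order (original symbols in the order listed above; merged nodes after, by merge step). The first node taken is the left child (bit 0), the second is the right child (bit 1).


Huffman tree construction:
Step 1: Merge B(6) + D(9) = 15
Step 2: Merge J(10) + (B+D)(15) = 25
Read each symbol's code off the tree from the root (left child = 0, right child = 1).

Codes:
  J: 0 (length 1)
  D: 11 (length 2)
  B: 10 (length 2)
Average code length: 40/25 = 1.6000 bits/symbol


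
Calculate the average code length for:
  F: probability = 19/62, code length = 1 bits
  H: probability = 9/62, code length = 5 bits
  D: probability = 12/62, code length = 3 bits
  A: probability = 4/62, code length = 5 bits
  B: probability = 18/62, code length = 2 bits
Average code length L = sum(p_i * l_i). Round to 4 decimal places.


Weighted contributions p_i * l_i:
  F: (19/62) * 1 = 19/62
  H: (9/62) * 5 = 45/62
  D: (12/62) * 3 = 36/62
  A: (4/62) * 5 = 20/62
  B: (18/62) * 2 = 36/62
Sum = (19 + 45 + 36 + 20 + 36)/62 = 156/62

L = 156/62 = 2.5161 bits/symbol


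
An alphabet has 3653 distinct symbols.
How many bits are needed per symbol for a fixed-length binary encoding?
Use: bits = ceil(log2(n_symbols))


log2(3653) = 11.8349
Bracket: 2^11 = 2048 < 3653 <= 2^12 = 4096
So ceil(log2(3653)) = 12

bits = ceil(log2(3653)) = ceil(11.8349) = 12 bits


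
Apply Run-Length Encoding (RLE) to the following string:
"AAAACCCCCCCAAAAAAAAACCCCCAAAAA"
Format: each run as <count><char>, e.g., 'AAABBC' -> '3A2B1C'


Scanning runs left to right:
  i=0: run of 'A' x 4 -> '4A'
  i=4: run of 'C' x 7 -> '7C'
  i=11: run of 'A' x 9 -> '9A'
  i=20: run of 'C' x 5 -> '5C'
  i=25: run of 'A' x 5 -> '5A'

RLE = 4A7C9A5C5A


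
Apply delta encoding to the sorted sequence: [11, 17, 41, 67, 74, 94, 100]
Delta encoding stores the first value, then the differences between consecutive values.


First value: 11
Deltas:
  17 - 11 = 6
  41 - 17 = 24
  67 - 41 = 26
  74 - 67 = 7
  94 - 74 = 20
  100 - 94 = 6


Delta encoded: [11, 6, 24, 26, 7, 20, 6]


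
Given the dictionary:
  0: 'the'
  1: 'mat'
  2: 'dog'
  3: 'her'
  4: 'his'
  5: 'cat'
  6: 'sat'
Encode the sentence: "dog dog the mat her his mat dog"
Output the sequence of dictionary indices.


Look up each word in the dictionary:
  'dog' -> 2
  'dog' -> 2
  'the' -> 0
  'mat' -> 1
  'her' -> 3
  'his' -> 4
  'mat' -> 1
  'dog' -> 2

Encoded: [2, 2, 0, 1, 3, 4, 1, 2]


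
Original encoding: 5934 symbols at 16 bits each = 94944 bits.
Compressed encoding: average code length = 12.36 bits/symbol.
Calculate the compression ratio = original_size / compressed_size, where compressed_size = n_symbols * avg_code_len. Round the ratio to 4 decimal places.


original_size = n_symbols * orig_bits = 5934 * 16 = 94944 bits
compressed_size = n_symbols * avg_code_len = 5934 * 12.36 = 73344.24 bits
ratio = original_size / compressed_size = 94944 / 73344.24 = 1.2945

Compression ratio = 1.2945


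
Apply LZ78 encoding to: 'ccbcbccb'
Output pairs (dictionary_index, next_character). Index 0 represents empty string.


LZ78 encoding steps:
Dictionary: {0: ''}
Step 1: w='' (idx 0), next='c' -> output (0, 'c'), add 'c' as idx 1
Step 2: w='c' (idx 1), next='b' -> output (1, 'b'), add 'cb' as idx 2
Step 3: w='cb' (idx 2), next='c' -> output (2, 'c'), add 'cbc' as idx 3
Step 4: w='cb' (idx 2), end of input -> output (2, '')


Encoded: [(0, 'c'), (1, 'b'), (2, 'c'), (2, '')]


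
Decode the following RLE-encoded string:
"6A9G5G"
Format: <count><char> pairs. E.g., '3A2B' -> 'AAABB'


Expanding each <count><char> pair:
  6A -> 'AAAAAA'
  9G -> 'GGGGGGGGG'
  5G -> 'GGGGG'

Decoded = AAAAAAGGGGGGGGGGGGGG


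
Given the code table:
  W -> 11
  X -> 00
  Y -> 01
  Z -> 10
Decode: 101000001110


Decoding:
10 -> Z
10 -> Z
00 -> X
00 -> X
11 -> W
10 -> Z


Result: ZZXXWZ


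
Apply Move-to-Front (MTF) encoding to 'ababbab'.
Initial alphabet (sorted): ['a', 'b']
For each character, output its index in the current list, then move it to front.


MTF encoding:
'a': index 0 in ['a', 'b'] -> ['a', 'b']
'b': index 1 in ['a', 'b'] -> ['b', 'a']
'a': index 1 in ['b', 'a'] -> ['a', 'b']
'b': index 1 in ['a', 'b'] -> ['b', 'a']
'b': index 0 in ['b', 'a'] -> ['b', 'a']
'a': index 1 in ['b', 'a'] -> ['a', 'b']
'b': index 1 in ['a', 'b'] -> ['b', 'a']


Output: [0, 1, 1, 1, 0, 1, 1]


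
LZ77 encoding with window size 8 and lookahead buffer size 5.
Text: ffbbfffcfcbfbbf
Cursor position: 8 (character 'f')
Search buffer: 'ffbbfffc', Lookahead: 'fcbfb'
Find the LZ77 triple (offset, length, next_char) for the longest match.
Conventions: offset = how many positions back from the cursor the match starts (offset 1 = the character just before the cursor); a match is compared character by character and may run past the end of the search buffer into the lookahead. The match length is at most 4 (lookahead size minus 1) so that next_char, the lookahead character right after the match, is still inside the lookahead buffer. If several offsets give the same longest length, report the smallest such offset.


Try each offset into the search buffer:
  offset=1 (pos 7, char 'c'): match length 0
  offset=2 (pos 6, char 'f'): match length 2
  offset=3 (pos 5, char 'f'): match length 1
  offset=4 (pos 4, char 'f'): match length 1
  offset=5 (pos 3, char 'b'): match length 0
  offset=6 (pos 2, char 'b'): match length 0
  offset=7 (pos 1, char 'f'): match length 1
  offset=8 (pos 0, char 'f'): match length 1
Longest match has length 2 at offset 2.
next_char = character at position 8 + 2 = 10 -> 'b'

Best match: offset=2, length=2 (matching 'fc' starting at position 6)
LZ77 triple: (2, 2, 'b')


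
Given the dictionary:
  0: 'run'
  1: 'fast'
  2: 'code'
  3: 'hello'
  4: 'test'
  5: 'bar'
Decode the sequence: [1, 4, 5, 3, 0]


Look up each index in the dictionary:
  1 -> 'fast'
  4 -> 'test'
  5 -> 'bar'
  3 -> 'hello'
  0 -> 'run'

Decoded: "fast test bar hello run"


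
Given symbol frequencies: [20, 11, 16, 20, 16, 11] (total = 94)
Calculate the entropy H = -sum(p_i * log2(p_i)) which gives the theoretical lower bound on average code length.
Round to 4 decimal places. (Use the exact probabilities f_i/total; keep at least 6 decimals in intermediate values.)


Per-symbol terms -p_i * log2(p_i) with p_i = f_i/94:
  p = 20/94 = 0.212766: log2(p) = -2.232661, -p*log2(p) = 0.475034
  p = 11/94 = 0.117021: log2(p) = -3.095157, -p*log2(p) = 0.362199
  p = 16/94 = 0.170213: log2(p) = -2.554589, -p*log2(p) = 0.434824
  p = 20/94 = 0.212766: log2(p) = -2.232661, -p*log2(p) = 0.475034
  p = 16/94 = 0.170213: log2(p) = -2.554589, -p*log2(p) = 0.434824
  p = 11/94 = 0.117021: log2(p) = -3.095157, -p*log2(p) = 0.362199
H = 0.475034 + 0.362199 + 0.434824 + 0.475034 + 0.434824 + 0.362199 = 2.544114

H = 2.5441 bits/symbol


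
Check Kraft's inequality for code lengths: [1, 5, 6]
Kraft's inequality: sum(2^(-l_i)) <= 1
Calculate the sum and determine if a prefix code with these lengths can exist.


Sum = 2^(-1) + 2^(-5) + 2^(-6)
    = 0.5 + 0.03125 + 0.015625
    = 35/64 = 0.546875
Since 0.546875 <= 1, Kraft's inequality IS satisfied.
A prefix code with these lengths CAN exist.

Kraft sum = 0.546875. Satisfied.


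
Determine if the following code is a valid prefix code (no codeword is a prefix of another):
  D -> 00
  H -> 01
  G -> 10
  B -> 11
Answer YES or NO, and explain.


Checking each pair (does one codeword prefix another?):
  D='00' vs H='01': no prefix
  D='00' vs G='10': no prefix
  D='00' vs B='11': no prefix
  H='01' vs D='00': no prefix
  H='01' vs G='10': no prefix
  H='01' vs B='11': no prefix
  G='10' vs D='00': no prefix
  G='10' vs H='01': no prefix
  G='10' vs B='11': no prefix
  B='11' vs D='00': no prefix
  B='11' vs H='01': no prefix
  B='11' vs G='10': no prefix
No violation found over all pairs.

YES -- this is a valid prefix code. No codeword is a prefix of any other codeword.


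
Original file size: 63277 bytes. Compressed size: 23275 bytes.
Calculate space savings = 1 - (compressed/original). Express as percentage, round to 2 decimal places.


ratio = compressed/original = 23275/63277 = 0.367827
savings = 1 - ratio = 1 - 0.367827 = 0.632173
as a percentage: 0.632173 * 100 = 63.22%

Space savings = 1 - 23275/63277 = 63.22%


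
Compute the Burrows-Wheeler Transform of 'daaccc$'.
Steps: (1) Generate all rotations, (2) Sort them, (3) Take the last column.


Rotations (sorted):
  0: $daaccc -> last char: c
  1: aaccc$d -> last char: d
  2: accc$da -> last char: a
  3: c$daacc -> last char: c
  4: cc$daac -> last char: c
  5: ccc$daa -> last char: a
  6: daaccc$ -> last char: $


BWT = cdacca$


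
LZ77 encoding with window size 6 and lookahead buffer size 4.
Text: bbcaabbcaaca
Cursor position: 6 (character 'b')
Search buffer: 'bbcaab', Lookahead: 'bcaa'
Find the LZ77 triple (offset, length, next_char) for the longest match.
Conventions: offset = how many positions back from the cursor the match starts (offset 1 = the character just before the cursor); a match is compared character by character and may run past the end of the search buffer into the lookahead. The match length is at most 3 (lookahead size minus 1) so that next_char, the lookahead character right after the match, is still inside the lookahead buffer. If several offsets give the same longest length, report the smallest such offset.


Try each offset into the search buffer:
  offset=1 (pos 5, char 'b'): match length 1
  offset=2 (pos 4, char 'a'): match length 0
  offset=3 (pos 3, char 'a'): match length 0
  offset=4 (pos 2, char 'c'): match length 0
  offset=5 (pos 1, char 'b'): match length 3
  offset=6 (pos 0, char 'b'): match length 1
Longest match has length 3 at offset 5.
next_char = character at position 6 + 3 = 9 -> 'a'

Best match: offset=5, length=3 (matching 'bca' starting at position 1)
LZ77 triple: (5, 3, 'a')


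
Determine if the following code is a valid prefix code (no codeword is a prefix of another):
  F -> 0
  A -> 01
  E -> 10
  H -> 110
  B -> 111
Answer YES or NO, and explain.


Checking each pair (does one codeword prefix another?):
  F='0' vs A='01': prefix -- VIOLATION

NO -- this is NOT a valid prefix code. F (0) is a prefix of A (01).


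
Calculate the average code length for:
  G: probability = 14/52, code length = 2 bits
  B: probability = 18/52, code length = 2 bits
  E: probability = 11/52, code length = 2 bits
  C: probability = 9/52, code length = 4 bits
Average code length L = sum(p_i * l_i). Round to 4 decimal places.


Weighted contributions p_i * l_i:
  G: (14/52) * 2 = 28/52
  B: (18/52) * 2 = 36/52
  E: (11/52) * 2 = 22/52
  C: (9/52) * 4 = 36/52
Sum = (28 + 36 + 22 + 36)/52 = 122/52

L = 122/52 = 2.3462 bits/symbol


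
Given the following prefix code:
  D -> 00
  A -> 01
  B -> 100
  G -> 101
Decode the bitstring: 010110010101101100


Decoding step by step:
Bits 01 -> A
Bits 01 -> A
Bits 100 -> B
Bits 101 -> G
Bits 01 -> A
Bits 101 -> G
Bits 100 -> B


Decoded message: AABGAGB


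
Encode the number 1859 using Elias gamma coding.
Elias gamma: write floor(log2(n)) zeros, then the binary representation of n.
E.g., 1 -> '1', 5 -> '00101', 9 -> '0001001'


num_bits = floor(log2(1859)) + 1 = 11
leading_zeros = num_bits - 1 = 10
binary(1859) = 11101000011

Elias gamma(1859) = '0000000000' + '11101000011' = 000000000011101000011 (21 bits)


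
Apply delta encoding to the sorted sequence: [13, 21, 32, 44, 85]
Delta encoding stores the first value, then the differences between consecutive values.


First value: 13
Deltas:
  21 - 13 = 8
  32 - 21 = 11
  44 - 32 = 12
  85 - 44 = 41


Delta encoded: [13, 8, 11, 12, 41]


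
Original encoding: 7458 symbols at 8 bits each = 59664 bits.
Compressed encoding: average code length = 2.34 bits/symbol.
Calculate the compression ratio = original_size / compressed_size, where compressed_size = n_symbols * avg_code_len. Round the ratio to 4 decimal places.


original_size = n_symbols * orig_bits = 7458 * 8 = 59664 bits
compressed_size = n_symbols * avg_code_len = 7458 * 2.34 = 17451.72 bits
ratio = original_size / compressed_size = 59664 / 17451.72 = 3.4188

Compression ratio = 3.4188


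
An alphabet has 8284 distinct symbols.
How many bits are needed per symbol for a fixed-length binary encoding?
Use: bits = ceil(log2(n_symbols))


log2(8284) = 13.0161
Bracket: 2^13 = 8192 < 8284 <= 2^14 = 16384
So ceil(log2(8284)) = 14

bits = ceil(log2(8284)) = ceil(13.0161) = 14 bits


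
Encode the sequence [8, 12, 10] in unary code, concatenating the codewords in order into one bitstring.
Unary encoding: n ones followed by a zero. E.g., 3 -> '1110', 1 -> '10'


Encode each number as n ones followed by a terminating 0:
  8 -> 111111110 (9 bits)
  12 -> 1111111111110 (13 bits)
  10 -> 11111111110 (11 bits)
Total length = 9 + 13 + 11 = 33 bits.

Unary([8, 12, 10]) = 111111110111111111111011111111110 (33 bits)


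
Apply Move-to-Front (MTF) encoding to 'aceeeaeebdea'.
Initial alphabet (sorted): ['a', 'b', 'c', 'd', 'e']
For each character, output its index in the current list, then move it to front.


MTF encoding:
'a': index 0 in ['a', 'b', 'c', 'd', 'e'] -> ['a', 'b', 'c', 'd', 'e']
'c': index 2 in ['a', 'b', 'c', 'd', 'e'] -> ['c', 'a', 'b', 'd', 'e']
'e': index 4 in ['c', 'a', 'b', 'd', 'e'] -> ['e', 'c', 'a', 'b', 'd']
'e': index 0 in ['e', 'c', 'a', 'b', 'd'] -> ['e', 'c', 'a', 'b', 'd']
'e': index 0 in ['e', 'c', 'a', 'b', 'd'] -> ['e', 'c', 'a', 'b', 'd']
'a': index 2 in ['e', 'c', 'a', 'b', 'd'] -> ['a', 'e', 'c', 'b', 'd']
'e': index 1 in ['a', 'e', 'c', 'b', 'd'] -> ['e', 'a', 'c', 'b', 'd']
'e': index 0 in ['e', 'a', 'c', 'b', 'd'] -> ['e', 'a', 'c', 'b', 'd']
'b': index 3 in ['e', 'a', 'c', 'b', 'd'] -> ['b', 'e', 'a', 'c', 'd']
'd': index 4 in ['b', 'e', 'a', 'c', 'd'] -> ['d', 'b', 'e', 'a', 'c']
'e': index 2 in ['d', 'b', 'e', 'a', 'c'] -> ['e', 'd', 'b', 'a', 'c']
'a': index 3 in ['e', 'd', 'b', 'a', 'c'] -> ['a', 'e', 'd', 'b', 'c']


Output: [0, 2, 4, 0, 0, 2, 1, 0, 3, 4, 2, 3]


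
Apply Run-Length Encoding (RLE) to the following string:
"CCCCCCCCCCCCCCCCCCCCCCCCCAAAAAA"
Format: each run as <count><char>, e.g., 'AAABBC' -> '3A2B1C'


Scanning runs left to right:
  i=0: run of 'C' x 25 -> '25C'
  i=25: run of 'A' x 6 -> '6A'

RLE = 25C6A


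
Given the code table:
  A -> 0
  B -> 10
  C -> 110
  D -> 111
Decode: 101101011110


Decoding:
10 -> B
110 -> C
10 -> B
111 -> D
10 -> B


Result: BCBDB


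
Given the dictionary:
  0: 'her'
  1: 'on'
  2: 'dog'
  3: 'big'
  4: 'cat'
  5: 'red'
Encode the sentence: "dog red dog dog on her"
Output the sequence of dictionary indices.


Look up each word in the dictionary:
  'dog' -> 2
  'red' -> 5
  'dog' -> 2
  'dog' -> 2
  'on' -> 1
  'her' -> 0

Encoded: [2, 5, 2, 2, 1, 0]


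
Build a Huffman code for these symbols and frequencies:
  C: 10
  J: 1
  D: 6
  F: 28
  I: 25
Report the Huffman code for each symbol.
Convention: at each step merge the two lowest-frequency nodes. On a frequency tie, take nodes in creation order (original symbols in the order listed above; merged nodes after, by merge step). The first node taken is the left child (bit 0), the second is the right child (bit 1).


Huffman tree construction:
Step 1: Merge J(1) + D(6) = 7
Step 2: Merge (J+D)(7) + C(10) = 17
Step 3: Merge ((J+D)+C)(17) + I(25) = 42
Step 4: Merge F(28) + (((J+D)+C)+I)(42) = 70
Read each symbol's code off the tree from the root (left child = 0, right child = 1).

Codes:
  C: 101 (length 3)
  J: 1000 (length 4)
  D: 1001 (length 4)
  F: 0 (length 1)
  I: 11 (length 2)
Average code length: 136/70 = 1.9429 bits/symbol


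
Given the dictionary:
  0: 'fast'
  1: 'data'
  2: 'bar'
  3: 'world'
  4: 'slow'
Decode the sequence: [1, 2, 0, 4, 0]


Look up each index in the dictionary:
  1 -> 'data'
  2 -> 'bar'
  0 -> 'fast'
  4 -> 'slow'
  0 -> 'fast'

Decoded: "data bar fast slow fast"


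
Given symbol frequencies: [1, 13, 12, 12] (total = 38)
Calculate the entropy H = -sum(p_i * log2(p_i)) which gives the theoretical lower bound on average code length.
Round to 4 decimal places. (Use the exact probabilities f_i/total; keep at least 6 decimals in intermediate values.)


Per-symbol terms -p_i * log2(p_i) with p_i = f_i/38:
  p = 1/38 = 0.026316: log2(p) = -5.247928, -p*log2(p) = 0.138103
  p = 13/38 = 0.342105: log2(p) = -1.547488, -p*log2(p) = 0.529404
  p = 12/38 = 0.315789: log2(p) = -1.662965, -p*log2(p) = 0.525147
  p = 12/38 = 0.315789: log2(p) = -1.662965, -p*log2(p) = 0.525147
H = 0.138103 + 0.529404 + 0.525147 + 0.525147 = 1.717801

H = 1.7178 bits/symbol


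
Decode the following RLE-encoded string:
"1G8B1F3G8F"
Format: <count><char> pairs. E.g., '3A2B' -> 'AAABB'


Expanding each <count><char> pair:
  1G -> 'G'
  8B -> 'BBBBBBBB'
  1F -> 'F'
  3G -> 'GGG'
  8F -> 'FFFFFFFF'

Decoded = GBBBBBBBBFGGGFFFFFFFF


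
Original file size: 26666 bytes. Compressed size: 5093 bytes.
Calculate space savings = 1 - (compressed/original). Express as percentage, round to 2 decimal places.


ratio = compressed/original = 5093/26666 = 0.190992
savings = 1 - ratio = 1 - 0.190992 = 0.809008
as a percentage: 0.809008 * 100 = 80.9%

Space savings = 1 - 5093/26666 = 80.9%


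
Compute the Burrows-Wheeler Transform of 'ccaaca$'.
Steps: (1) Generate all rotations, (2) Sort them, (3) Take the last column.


Rotations (sorted):
  0: $ccaaca -> last char: a
  1: a$ccaac -> last char: c
  2: aaca$cc -> last char: c
  3: aca$cca -> last char: a
  4: ca$ccaa -> last char: a
  5: caaca$c -> last char: c
  6: ccaaca$ -> last char: $


BWT = accaac$


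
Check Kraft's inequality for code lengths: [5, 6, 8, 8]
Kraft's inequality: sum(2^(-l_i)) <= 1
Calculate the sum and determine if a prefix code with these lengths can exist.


Sum = 2^(-5) + 2^(-6) + 2^(-8) + 2^(-8)
    = 0.03125 + 0.015625 + 0.00390625 + 0.00390625
    = 14/256 = 0.0546875
Since 0.0546875 <= 1, Kraft's inequality IS satisfied.
A prefix code with these lengths CAN exist.

Kraft sum = 0.0546875. Satisfied.


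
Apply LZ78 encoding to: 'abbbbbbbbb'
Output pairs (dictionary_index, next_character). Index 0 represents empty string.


LZ78 encoding steps:
Dictionary: {0: ''}
Step 1: w='' (idx 0), next='a' -> output (0, 'a'), add 'a' as idx 1
Step 2: w='' (idx 0), next='b' -> output (0, 'b'), add 'b' as idx 2
Step 3: w='b' (idx 2), next='b' -> output (2, 'b'), add 'bb' as idx 3
Step 4: w='bb' (idx 3), next='b' -> output (3, 'b'), add 'bbb' as idx 4
Step 5: w='bbb' (idx 4), end of input -> output (4, '')


Encoded: [(0, 'a'), (0, 'b'), (2, 'b'), (3, 'b'), (4, '')]


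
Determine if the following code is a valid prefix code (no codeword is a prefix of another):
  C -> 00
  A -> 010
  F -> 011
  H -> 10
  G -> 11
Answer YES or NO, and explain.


Checking each pair (does one codeword prefix another?):
  C='00' vs A='010': no prefix
  C='00' vs F='011': no prefix
  C='00' vs H='10': no prefix
  C='00' vs G='11': no prefix
  A='010' vs C='00': no prefix
  A='010' vs F='011': no prefix
  A='010' vs H='10': no prefix
  A='010' vs G='11': no prefix
  F='011' vs C='00': no prefix
  F='011' vs A='010': no prefix
  F='011' vs H='10': no prefix
  F='011' vs G='11': no prefix
  H='10' vs C='00': no prefix
  H='10' vs A='010': no prefix
  H='10' vs F='011': no prefix
  H='10' vs G='11': no prefix
  G='11' vs C='00': no prefix
  G='11' vs A='010': no prefix
  G='11' vs F='011': no prefix
  G='11' vs H='10': no prefix
No violation found over all pairs.

YES -- this is a valid prefix code. No codeword is a prefix of any other codeword.


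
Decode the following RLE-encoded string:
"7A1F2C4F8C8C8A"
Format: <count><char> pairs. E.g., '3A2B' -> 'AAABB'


Expanding each <count><char> pair:
  7A -> 'AAAAAAA'
  1F -> 'F'
  2C -> 'CC'
  4F -> 'FFFF'
  8C -> 'CCCCCCCC'
  8C -> 'CCCCCCCC'
  8A -> 'AAAAAAAA'

Decoded = AAAAAAAFCCFFFFCCCCCCCCCCCCCCCCAAAAAAAA


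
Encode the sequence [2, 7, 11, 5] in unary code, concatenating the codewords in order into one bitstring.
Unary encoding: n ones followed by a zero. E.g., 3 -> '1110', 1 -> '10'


Encode each number as n ones followed by a terminating 0:
  2 -> 110 (3 bits)
  7 -> 11111110 (8 bits)
  11 -> 111111111110 (12 bits)
  5 -> 111110 (6 bits)
Total length = 3 + 8 + 12 + 6 = 29 bits.

Unary([2, 7, 11, 5]) = 11011111110111111111110111110 (29 bits)


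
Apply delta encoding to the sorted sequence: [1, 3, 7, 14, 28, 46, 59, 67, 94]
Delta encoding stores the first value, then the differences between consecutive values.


First value: 1
Deltas:
  3 - 1 = 2
  7 - 3 = 4
  14 - 7 = 7
  28 - 14 = 14
  46 - 28 = 18
  59 - 46 = 13
  67 - 59 = 8
  94 - 67 = 27


Delta encoded: [1, 2, 4, 7, 14, 18, 13, 8, 27]


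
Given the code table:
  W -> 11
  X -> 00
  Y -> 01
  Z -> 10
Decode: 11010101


Decoding:
11 -> W
01 -> Y
01 -> Y
01 -> Y


Result: WYYY


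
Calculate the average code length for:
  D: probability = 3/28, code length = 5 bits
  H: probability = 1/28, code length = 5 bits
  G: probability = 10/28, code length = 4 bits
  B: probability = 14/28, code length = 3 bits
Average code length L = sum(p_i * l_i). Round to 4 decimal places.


Weighted contributions p_i * l_i:
  D: (3/28) * 5 = 15/28
  H: (1/28) * 5 = 5/28
  G: (10/28) * 4 = 40/28
  B: (14/28) * 3 = 42/28
Sum = (15 + 5 + 40 + 42)/28 = 102/28

L = 102/28 = 3.6429 bits/symbol


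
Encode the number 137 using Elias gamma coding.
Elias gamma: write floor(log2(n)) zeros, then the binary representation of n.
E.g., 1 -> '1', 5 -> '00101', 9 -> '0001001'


num_bits = floor(log2(137)) + 1 = 8
leading_zeros = num_bits - 1 = 7
binary(137) = 10001001

Elias gamma(137) = '0000000' + '10001001' = 000000010001001 (15 bits)
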